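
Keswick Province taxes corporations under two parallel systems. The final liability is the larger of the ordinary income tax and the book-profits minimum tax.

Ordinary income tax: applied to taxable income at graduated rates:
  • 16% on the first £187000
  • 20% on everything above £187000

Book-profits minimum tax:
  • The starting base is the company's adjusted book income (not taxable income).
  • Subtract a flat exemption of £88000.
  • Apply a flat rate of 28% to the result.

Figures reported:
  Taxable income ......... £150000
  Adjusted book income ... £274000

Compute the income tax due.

Book-profits minimum tax:
  Base (adjusted book income): £274000
  Less exemption £88000 → base £186000
  £186000 × 28% = £52080

Ordinary income tax:
  £150000 × 16% = £24000

£52080 > £24000, so the book-profits minimum tax is the binding amount.

£52080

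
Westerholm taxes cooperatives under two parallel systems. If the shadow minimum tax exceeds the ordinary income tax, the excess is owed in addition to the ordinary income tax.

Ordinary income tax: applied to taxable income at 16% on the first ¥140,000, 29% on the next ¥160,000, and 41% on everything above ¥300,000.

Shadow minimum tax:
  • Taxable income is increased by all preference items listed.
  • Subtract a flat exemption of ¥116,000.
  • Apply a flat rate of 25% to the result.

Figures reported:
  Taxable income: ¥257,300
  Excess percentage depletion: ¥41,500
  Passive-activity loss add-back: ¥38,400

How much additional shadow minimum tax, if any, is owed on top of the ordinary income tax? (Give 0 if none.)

¥0

Ordinary income tax:
  ¥140,000 × 16% = ¥22,400
  ¥117,300 × 29% = ¥34,017
  → ¥56,417

Shadow minimum tax:
  Adjusted income: ¥257,300 + ¥41,500 + ¥38,400 = ¥337,200
  Less exemption ¥116,000 → base ¥221,200
  ¥221,200 × 25% = ¥55,300

¥55,300 ≤ ¥56,417, so no add-on is due.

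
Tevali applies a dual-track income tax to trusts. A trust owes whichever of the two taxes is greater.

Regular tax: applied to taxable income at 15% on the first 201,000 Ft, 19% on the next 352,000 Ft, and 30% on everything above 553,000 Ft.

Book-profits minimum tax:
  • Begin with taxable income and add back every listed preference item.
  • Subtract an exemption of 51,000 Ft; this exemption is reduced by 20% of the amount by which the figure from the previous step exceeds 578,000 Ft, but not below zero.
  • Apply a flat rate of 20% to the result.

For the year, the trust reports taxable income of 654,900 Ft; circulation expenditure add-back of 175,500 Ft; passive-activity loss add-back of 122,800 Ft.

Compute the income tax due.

Book-profits minimum tax:
  Adjusted income: 654,900 Ft + 175,500 Ft + 122,800 Ft = 953,200 Ft
  Exemption: 20% × (953,200 Ft − 578,000 Ft) = 75,040 Ft ≥ 51,000 Ft, so the exemption is fully phased out
  Base: 953,200 Ft − 0 Ft = 953,200 Ft
  953,200 Ft × 20% = 190,640 Ft

Regular tax:
  201,000 Ft × 15% = 30,150 Ft
  352,000 Ft × 19% = 66,880 Ft
  101,900 Ft × 30% = 30,570 Ft
  → 127,600 Ft

190,640 Ft > 127,600 Ft, so the book-profits minimum tax is the binding amount.

190,640 Ft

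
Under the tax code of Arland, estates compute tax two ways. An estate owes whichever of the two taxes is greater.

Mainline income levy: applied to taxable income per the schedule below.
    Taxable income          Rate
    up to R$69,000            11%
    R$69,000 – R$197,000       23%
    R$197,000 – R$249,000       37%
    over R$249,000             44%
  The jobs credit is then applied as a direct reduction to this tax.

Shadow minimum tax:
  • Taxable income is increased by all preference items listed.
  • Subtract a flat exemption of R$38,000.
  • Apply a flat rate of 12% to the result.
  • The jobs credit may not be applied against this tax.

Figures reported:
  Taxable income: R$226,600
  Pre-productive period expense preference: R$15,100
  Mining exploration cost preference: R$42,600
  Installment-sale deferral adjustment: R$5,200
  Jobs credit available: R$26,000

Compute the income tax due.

R$30,180

Mainline income levy:
  R$69,000 × 11% = R$7,590
  R$128,000 × 23% = R$29,440
  R$29,600 × 37% = R$10,952
  → R$47,982
  Less jobs credit R$26,000 → R$21,982

Shadow minimum tax:
  Adjusted income: R$226,600 + R$15,100 + R$42,600 + R$5,200 = R$289,500
  Less exemption R$38,000 → base R$251,500
  R$251,500 × 12% = R$30,180

R$30,180 > R$21,982, so the shadow minimum tax is the binding amount.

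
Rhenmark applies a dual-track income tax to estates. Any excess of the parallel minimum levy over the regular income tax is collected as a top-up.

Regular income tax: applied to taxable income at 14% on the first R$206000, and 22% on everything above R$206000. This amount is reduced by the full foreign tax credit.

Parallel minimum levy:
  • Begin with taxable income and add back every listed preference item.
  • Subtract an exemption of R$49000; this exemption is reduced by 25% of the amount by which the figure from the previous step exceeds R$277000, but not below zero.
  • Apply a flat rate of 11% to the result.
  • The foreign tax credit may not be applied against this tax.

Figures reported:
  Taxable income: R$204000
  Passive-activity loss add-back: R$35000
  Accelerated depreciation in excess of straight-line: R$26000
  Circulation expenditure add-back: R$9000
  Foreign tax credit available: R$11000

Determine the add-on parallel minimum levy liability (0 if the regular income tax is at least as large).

Parallel minimum levy:
  Adjusted income: R$204000 + R$35000 + R$26000 + R$9000 = R$274000
  Exemption: R$274000 ≤ R$277000, so full R$49000 applies
  Base: R$274000 − R$49000 = R$225000
  R$225000 × 11% = R$24750

Regular income tax:
  R$204000 × 14% = R$28560
  Less foreign tax credit R$11000 → R$17560

Excess of parallel minimum levy over regular income tax: R$24750 − R$17560 = R$7190.

R$7190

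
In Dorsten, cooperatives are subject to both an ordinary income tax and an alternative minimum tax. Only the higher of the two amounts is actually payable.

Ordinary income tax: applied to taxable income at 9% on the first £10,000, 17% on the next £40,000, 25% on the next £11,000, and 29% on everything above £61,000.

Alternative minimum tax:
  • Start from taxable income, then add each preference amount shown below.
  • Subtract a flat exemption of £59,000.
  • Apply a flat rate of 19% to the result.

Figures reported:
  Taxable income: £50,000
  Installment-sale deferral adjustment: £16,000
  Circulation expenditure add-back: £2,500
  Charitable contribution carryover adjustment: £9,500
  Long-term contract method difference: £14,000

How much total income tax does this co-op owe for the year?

Ordinary income tax:
  £10,000 × 9% = £900
  £40,000 × 17% = £6,800
  → £7,700

Alternative minimum tax:
  Adjusted income: £50,000 + £16,000 + £2,500 + £9,500 + £14,000 = £92,000
  Less exemption £59,000 → base £33,000
  £33,000 × 19% = £6,270

£7,700 > £6,270, so the ordinary income tax governs.

£7,700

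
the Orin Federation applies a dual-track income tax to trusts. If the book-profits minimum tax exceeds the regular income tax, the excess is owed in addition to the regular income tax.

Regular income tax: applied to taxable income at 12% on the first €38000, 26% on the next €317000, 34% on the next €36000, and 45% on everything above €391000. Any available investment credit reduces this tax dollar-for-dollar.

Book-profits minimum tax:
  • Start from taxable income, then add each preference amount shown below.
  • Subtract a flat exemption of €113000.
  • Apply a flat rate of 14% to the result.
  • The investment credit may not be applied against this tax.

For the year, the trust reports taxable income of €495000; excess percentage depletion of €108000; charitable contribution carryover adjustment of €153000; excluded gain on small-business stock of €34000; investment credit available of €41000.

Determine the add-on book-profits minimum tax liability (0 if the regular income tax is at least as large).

€0

Regular income tax:
  €38000 × 12% = €4560
  €317000 × 26% = €82420
  €36000 × 34% = €12240
  €104000 × 45% = €46800
  → €146020
  Less investment credit €41000 → €105020

Book-profits minimum tax:
  Adjusted income: €495000 + €108000 + €153000 + €34000 = €790000
  Less exemption €113000 → base €677000
  €677000 × 14% = €94780

€94780 ≤ €105020, so no add-on is due.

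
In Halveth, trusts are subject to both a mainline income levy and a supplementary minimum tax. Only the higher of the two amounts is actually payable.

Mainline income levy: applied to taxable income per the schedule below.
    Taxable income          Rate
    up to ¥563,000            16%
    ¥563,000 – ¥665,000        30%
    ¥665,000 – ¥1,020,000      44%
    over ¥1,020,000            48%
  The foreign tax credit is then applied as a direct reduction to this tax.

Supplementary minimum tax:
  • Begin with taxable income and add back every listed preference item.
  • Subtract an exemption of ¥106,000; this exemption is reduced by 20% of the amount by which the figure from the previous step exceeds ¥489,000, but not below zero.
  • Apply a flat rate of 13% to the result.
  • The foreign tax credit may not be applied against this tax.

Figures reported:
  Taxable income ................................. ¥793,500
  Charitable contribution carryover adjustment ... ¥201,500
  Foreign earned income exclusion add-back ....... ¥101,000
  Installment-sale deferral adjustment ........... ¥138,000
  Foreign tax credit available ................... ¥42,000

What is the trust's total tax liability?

¥160,420

Supplementary minimum tax:
  Adjusted income: ¥793,500 + ¥201,500 + ¥101,000 + ¥138,000 = ¥1,234,000
  Exemption: 20% × (¥1,234,000 − ¥489,000) = ¥149,000 ≥ ¥106,000, so the exemption is fully phased out
  Base: ¥1,234,000 − ¥0 = ¥1,234,000
  ¥1,234,000 × 13% = ¥160,420

Mainline income levy:
  ¥563,000 × 16% = ¥90,080
  ¥102,000 × 30% = ¥30,600
  ¥128,500 × 44% = ¥56,540
  → ¥177,220
  Less foreign tax credit ¥42,000 → ¥135,220

¥160,420 > ¥135,220, so the supplementary minimum tax is the binding amount.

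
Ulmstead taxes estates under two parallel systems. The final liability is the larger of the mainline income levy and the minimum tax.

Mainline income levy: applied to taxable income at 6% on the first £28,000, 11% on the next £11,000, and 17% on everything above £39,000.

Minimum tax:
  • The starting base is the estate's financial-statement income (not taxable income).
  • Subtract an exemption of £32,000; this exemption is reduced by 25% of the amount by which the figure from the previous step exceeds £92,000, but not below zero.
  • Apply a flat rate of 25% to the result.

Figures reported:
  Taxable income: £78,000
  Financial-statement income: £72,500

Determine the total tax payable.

£10,125

Minimum tax:
  Base (financial-statement income): £72,500
  Exemption: £72,500 ≤ £92,000, so full £32,000 applies
  Base: £72,500 − £32,000 = £40,500
  £40,500 × 25% = £10,125

Mainline income levy:
  £28,000 × 6% = £1,680
  £11,000 × 11% = £1,210
  £39,000 × 17% = £6,630
  → £9,520

£10,125 > £9,520, so the minimum tax is the binding amount.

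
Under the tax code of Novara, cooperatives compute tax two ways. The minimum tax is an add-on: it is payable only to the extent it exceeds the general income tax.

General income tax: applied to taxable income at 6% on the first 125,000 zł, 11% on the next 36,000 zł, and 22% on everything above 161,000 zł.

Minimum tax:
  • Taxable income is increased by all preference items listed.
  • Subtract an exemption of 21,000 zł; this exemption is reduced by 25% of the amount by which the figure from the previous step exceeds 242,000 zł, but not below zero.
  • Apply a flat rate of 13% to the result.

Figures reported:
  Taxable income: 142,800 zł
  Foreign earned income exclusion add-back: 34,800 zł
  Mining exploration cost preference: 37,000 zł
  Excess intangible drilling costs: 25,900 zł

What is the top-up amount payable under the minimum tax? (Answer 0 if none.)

19,077 zł

General income tax:
  125,000 zł × 6% = 7,500 zł
  17,800 zł × 11% = 1,958 zł
  → 9,458 zł

Minimum tax:
  Adjusted income: 142,800 zł + 34,800 zł + 37,000 zł + 25,900 zł = 240,500 zł
  Exemption: 240,500 zł ≤ 242,000 zł, so full 21,000 zł applies
  Base: 240,500 zł − 21,000 zł = 219,500 zł
  219,500 zł × 13% = 28,535 zł

Excess of minimum tax over general income tax: 28,535 zł − 9,458 zł = 19,077 zł.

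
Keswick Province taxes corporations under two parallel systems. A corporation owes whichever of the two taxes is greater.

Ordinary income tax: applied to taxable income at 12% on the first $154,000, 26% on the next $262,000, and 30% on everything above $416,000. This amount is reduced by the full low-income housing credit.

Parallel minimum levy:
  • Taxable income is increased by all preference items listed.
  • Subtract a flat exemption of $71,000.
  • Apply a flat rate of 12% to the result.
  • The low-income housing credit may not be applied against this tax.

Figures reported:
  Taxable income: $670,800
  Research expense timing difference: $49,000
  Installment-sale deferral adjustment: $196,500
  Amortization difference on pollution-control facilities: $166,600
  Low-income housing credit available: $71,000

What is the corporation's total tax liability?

$121,428

Ordinary income tax:
  $154,000 × 12% = $18,480
  $262,000 × 26% = $68,120
  $254,800 × 30% = $76,440
  → $163,040
  Less low-income housing credit $71,000 → $92,040

Parallel minimum levy:
  Adjusted income: $670,800 + $49,000 + $196,500 + $166,600 = $1,082,900
  Less exemption $71,000 → base $1,011,900
  $1,011,900 × 12% = $121,428

$121,428 > $92,040, so the parallel minimum levy is the binding amount.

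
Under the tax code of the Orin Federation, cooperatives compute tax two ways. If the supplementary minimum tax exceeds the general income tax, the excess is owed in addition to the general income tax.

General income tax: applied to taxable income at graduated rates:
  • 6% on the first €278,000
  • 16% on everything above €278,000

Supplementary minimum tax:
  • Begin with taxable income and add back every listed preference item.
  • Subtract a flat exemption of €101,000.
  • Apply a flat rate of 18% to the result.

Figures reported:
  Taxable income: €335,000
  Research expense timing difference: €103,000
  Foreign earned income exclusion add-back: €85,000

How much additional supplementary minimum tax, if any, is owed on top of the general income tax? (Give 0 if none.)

General income tax:
  €278,000 × 6% = €16,680
  €57,000 × 16% = €9,120
  → €25,800

Supplementary minimum tax:
  Adjusted income: €335,000 + €103,000 + €85,000 = €523,000
  Less exemption €101,000 → base €422,000
  €422,000 × 18% = €75,960

Excess of supplementary minimum tax over general income tax: €75,960 − €25,800 = €50,160.

€50,160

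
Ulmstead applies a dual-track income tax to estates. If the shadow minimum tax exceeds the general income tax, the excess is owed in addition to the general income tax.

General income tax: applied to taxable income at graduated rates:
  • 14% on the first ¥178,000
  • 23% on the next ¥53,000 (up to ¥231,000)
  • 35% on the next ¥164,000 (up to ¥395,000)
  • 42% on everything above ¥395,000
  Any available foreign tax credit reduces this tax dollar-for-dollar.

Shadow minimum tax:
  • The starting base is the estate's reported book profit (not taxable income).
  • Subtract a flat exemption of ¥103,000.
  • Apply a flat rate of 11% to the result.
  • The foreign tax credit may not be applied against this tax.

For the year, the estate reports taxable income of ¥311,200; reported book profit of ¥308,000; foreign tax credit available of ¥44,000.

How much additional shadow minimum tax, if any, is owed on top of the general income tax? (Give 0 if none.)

¥1,370

General income tax:
  ¥178,000 × 14% = ¥24,920
  ¥53,000 × 23% = ¥12,190
  ¥80,200 × 35% = ¥28,070
  → ¥65,180
  Less foreign tax credit ¥44,000 → ¥21,180

Shadow minimum tax:
  Base (reported book profit): ¥308,000
  Less exemption ¥103,000 → base ¥205,000
  ¥205,000 × 11% = ¥22,550

Excess of shadow minimum tax over general income tax: ¥22,550 − ¥21,180 = ¥1,370.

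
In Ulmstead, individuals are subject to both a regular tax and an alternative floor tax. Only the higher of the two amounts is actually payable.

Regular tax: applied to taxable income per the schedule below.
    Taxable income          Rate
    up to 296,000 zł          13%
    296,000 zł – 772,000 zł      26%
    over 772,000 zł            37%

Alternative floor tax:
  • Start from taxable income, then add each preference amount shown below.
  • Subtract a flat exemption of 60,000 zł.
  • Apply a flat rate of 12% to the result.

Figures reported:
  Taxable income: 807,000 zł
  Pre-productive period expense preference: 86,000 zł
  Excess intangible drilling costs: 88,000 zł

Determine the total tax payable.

175,190 zł

Regular tax:
  296,000 zł × 13% = 38,480 zł
  476,000 zł × 26% = 123,760 zł
  35,000 zł × 37% = 12,950 zł
  → 175,190 zł

Alternative floor tax:
  Adjusted income: 807,000 zł + 86,000 zł + 88,000 zł = 981,000 zł
  Less exemption 60,000 zł → base 921,000 zł
  921,000 zł × 12% = 110,520 zł

175,190 zł > 110,520 zł, so the regular tax governs.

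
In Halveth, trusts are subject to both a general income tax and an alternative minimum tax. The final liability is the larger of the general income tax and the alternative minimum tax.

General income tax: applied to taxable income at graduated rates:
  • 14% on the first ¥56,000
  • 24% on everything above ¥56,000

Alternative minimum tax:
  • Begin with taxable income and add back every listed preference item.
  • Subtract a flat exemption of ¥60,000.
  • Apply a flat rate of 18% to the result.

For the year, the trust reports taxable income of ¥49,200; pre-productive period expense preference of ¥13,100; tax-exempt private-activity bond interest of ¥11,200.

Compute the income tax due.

¥6,888

General income tax:
  ¥49,200 × 14% = ¥6,888

Alternative minimum tax:
  Adjusted income: ¥49,200 + ¥13,100 + ¥11,200 = ¥73,500
  Less exemption ¥60,000 → base ¥13,500
  ¥13,500 × 18% = ¥2,430

¥6,888 > ¥2,430, so the general income tax governs.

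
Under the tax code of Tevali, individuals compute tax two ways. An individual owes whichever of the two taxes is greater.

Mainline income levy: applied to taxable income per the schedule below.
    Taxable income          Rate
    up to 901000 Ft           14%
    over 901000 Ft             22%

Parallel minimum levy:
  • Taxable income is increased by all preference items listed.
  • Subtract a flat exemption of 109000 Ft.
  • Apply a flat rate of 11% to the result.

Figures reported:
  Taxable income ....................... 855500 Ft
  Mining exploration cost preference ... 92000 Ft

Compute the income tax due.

Parallel minimum levy:
  Adjusted income: 855500 Ft + 92000 Ft = 947500 Ft
  Less exemption 109000 Ft → base 838500 Ft
  838500 Ft × 11% = 92235 Ft

Mainline income levy:
  855500 Ft × 14% = 119770 Ft

119770 Ft > 92235 Ft, so the mainline income levy governs.

119770 Ft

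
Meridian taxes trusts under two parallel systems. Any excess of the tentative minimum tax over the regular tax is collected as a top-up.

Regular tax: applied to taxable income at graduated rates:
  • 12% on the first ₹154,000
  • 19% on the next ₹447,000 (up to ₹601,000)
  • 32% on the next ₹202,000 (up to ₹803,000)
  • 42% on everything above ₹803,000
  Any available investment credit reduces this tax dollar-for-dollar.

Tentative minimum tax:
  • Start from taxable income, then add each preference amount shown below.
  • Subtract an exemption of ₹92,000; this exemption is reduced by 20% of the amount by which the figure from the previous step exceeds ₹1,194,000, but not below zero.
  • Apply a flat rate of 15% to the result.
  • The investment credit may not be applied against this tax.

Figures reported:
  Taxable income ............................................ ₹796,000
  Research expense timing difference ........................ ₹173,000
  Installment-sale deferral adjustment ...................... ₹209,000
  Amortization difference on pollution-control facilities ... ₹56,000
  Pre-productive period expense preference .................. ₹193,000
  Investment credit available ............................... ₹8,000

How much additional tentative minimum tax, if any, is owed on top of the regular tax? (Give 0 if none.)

₹49,430

Tentative minimum tax:
  Adjusted income: ₹796,000 + ₹173,000 + ₹209,000 + ₹56,000 + ₹193,000 = ₹1,427,000
  Exemption: ₹92,000 − 20% × (₹1,427,000 − ₹1,194,000) = ₹92,000 − ₹46,600 = ₹45,400
  Base: ₹1,427,000 − ₹45,400 = ₹1,381,600
  ₹1,381,600 × 15% = ₹207,240

Regular tax:
  ₹154,000 × 12% = ₹18,480
  ₹447,000 × 19% = ₹84,930
  ₹195,000 × 32% = ₹62,400
  → ₹165,810
  Less investment credit ₹8,000 → ₹157,810

Excess of tentative minimum tax over regular tax: ₹207,240 − ₹157,810 = ₹49,430.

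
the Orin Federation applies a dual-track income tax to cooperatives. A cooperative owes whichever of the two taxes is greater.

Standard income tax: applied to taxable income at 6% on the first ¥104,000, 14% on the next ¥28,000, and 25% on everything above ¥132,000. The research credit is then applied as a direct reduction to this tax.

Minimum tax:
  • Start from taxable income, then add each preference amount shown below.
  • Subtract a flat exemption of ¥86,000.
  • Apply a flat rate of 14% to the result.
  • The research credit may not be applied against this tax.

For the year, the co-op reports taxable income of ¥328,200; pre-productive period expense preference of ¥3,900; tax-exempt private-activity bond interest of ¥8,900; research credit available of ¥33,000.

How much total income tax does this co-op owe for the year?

¥35,700

Standard income tax:
  ¥104,000 × 6% = ¥6,240
  ¥28,000 × 14% = ¥3,920
  ¥196,200 × 25% = ¥49,050
  → ¥59,210
  Less research credit ¥33,000 → ¥26,210

Minimum tax:
  Adjusted income: ¥328,200 + ¥3,900 + ¥8,900 = ¥341,000
  Less exemption ¥86,000 → base ¥255,000
  ¥255,000 × 14% = ¥35,700

¥35,700 > ¥26,210, so the minimum tax is the binding amount.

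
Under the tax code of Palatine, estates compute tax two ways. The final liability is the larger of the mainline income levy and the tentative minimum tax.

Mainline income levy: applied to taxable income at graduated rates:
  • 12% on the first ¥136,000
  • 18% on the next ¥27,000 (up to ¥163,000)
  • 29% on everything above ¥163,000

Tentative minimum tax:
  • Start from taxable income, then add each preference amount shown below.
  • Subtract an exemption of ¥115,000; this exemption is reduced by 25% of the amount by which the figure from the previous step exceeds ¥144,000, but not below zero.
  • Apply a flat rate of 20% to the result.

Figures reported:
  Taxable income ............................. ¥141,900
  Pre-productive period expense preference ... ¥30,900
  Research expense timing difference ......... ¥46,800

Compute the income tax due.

¥24,700

Mainline income levy:
  ¥136,000 × 12% = ¥16,320
  ¥5,900 × 18% = ¥1,062
  → ¥17,382

Tentative minimum tax:
  Adjusted income: ¥141,900 + ¥30,900 + ¥46,800 = ¥219,600
  Exemption: ¥115,000 − 25% × (¥219,600 − ¥144,000) = ¥115,000 − ¥18,900 = ¥96,100
  Base: ¥219,600 − ¥96,100 = ¥123,500
  ¥123,500 × 20% = ¥24,700

¥24,700 > ¥17,382, so the tentative minimum tax is the binding amount.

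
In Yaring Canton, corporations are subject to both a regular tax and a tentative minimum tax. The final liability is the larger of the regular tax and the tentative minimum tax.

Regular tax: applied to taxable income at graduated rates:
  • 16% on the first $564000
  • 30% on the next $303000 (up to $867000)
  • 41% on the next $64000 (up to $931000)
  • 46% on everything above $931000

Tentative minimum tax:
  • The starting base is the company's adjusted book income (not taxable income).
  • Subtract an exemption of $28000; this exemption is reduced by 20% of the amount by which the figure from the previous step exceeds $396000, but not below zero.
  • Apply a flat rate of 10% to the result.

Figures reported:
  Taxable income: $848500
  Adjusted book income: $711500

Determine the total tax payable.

Regular tax:
  $564000 × 16% = $90240
  $284500 × 30% = $85350
  → $175590

Tentative minimum tax:
  Base (adjusted book income): $711500
  Exemption: 20% × ($711500 − $396000) = $63100 ≥ $28000, so the exemption is fully phased out
  Base: $711500 − $0 = $711500
  $711500 × 10% = $71150

$175590 > $71150, so the regular tax governs.

$175590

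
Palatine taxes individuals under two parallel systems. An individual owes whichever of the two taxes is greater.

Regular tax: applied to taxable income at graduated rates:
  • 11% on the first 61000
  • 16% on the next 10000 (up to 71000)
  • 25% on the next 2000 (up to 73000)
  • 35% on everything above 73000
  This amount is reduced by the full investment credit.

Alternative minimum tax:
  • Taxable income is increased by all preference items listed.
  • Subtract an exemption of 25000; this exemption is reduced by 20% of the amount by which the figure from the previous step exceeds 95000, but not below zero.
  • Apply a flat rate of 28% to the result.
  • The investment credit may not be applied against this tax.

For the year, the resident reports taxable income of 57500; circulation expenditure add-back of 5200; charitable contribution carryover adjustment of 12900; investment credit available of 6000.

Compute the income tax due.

Alternative minimum tax:
  Adjusted income: 57500 + 5200 + 12900 = 75600
  Exemption: 75600 ≤ 95000, so full 25000 applies
  Base: 75600 − 25000 = 50600
  50600 × 28% = 14168

Regular tax:
  57500 × 11% = 6325
  Less investment credit 6000 → 325

14168 > 325, so the alternative minimum tax is the binding amount.

14168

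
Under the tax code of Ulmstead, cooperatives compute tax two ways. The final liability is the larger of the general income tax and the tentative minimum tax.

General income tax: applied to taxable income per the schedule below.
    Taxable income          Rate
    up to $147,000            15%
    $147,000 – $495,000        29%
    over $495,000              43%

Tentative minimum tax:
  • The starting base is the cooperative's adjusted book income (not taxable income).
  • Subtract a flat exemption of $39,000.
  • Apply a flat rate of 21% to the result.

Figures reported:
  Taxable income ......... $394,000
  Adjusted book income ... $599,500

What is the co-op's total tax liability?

$117,705

General income tax:
  $147,000 × 15% = $22,050
  $247,000 × 29% = $71,630
  → $93,680

Tentative minimum tax:
  Base (adjusted book income): $599,500
  Less exemption $39,000 → base $560,500
  $560,500 × 21% = $117,705

$117,705 > $93,680, so the tentative minimum tax is the binding amount.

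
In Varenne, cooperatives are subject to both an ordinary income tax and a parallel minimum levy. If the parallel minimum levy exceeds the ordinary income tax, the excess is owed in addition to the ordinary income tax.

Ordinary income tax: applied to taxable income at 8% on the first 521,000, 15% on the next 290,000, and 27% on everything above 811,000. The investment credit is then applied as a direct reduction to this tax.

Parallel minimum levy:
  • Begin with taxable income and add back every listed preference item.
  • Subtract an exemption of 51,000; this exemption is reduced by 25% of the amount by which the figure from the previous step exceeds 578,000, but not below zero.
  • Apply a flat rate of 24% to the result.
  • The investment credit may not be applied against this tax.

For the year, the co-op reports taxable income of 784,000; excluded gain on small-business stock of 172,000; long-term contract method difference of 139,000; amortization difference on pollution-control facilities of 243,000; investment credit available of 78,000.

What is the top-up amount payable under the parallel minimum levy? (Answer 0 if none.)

317,990

Ordinary income tax:
  521,000 × 8% = 41,680
  263,000 × 15% = 39,450
  → 81,130
  Less investment credit 78,000 → 3,130

Parallel minimum levy:
  Adjusted income: 784,000 + 172,000 + 139,000 + 243,000 = 1,338,000
  Exemption: 25% × (1,338,000 − 578,000) = 190,000 ≥ 51,000, so the exemption is fully phased out
  Base: 1,338,000 − 0 = 1,338,000
  1,338,000 × 24% = 321,120

Excess of parallel minimum levy over ordinary income tax: 321,120 − 3,130 = 317,990.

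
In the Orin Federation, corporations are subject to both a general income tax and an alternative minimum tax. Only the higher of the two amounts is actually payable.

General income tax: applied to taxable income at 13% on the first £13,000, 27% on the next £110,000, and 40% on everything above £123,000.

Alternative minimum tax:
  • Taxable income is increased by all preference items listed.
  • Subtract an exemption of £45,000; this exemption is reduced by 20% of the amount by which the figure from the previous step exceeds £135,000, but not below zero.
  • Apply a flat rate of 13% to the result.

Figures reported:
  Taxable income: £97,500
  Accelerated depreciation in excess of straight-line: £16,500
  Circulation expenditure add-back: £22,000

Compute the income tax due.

£24,505

General income tax:
  £13,000 × 13% = £1,690
  £84,500 × 27% = £22,815
  → £24,505

Alternative minimum tax:
  Adjusted income: £97,500 + £16,500 + £22,000 = £136,000
  Exemption: £45,000 − 20% × (£136,000 − £135,000) = £45,000 − £200 = £44,800
  Base: £136,000 − £44,800 = £91,200
  £91,200 × 13% = £11,856

£24,505 > £11,856, so the general income tax governs.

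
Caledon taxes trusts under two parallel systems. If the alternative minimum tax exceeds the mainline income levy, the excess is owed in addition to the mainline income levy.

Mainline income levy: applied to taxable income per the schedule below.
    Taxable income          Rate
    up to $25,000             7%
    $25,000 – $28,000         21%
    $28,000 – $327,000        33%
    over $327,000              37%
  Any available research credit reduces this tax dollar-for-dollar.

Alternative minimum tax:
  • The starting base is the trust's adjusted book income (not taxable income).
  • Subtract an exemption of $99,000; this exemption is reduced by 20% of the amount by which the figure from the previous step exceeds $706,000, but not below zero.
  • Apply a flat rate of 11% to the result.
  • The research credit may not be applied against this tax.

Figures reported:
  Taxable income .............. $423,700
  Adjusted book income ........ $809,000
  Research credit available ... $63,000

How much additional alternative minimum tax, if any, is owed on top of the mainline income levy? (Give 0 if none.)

Alternative minimum tax:
  Base (adjusted book income): $809,000
  Exemption: $99,000 − 20% × ($809,000 − $706,000) = $99,000 − $20,600 = $78,400
  Base: $809,000 − $78,400 = $730,600
  $730,600 × 11% = $80,366

Mainline income levy:
  $25,000 × 7% = $1,750
  $3,000 × 21% = $630
  $299,000 × 33% = $98,670
  $96,700 × 37% = $35,779
  → $136,829
  Less research credit $63,000 → $73,829

Excess of alternative minimum tax over mainline income levy: $80,366 − $73,829 = $6,537.

$6,537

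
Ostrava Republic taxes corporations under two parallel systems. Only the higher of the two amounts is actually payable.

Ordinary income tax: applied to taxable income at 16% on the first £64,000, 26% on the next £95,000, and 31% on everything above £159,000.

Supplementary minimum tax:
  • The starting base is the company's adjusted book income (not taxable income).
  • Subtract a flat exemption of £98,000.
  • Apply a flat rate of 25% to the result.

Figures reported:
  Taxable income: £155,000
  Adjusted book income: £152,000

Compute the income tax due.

£33,900

Supplementary minimum tax:
  Base (adjusted book income): £152,000
  Less exemption £98,000 → base £54,000
  £54,000 × 25% = £13,500

Ordinary income tax:
  £64,000 × 16% = £10,240
  £91,000 × 26% = £23,660
  → £33,900

£33,900 > £13,500, so the ordinary income tax governs.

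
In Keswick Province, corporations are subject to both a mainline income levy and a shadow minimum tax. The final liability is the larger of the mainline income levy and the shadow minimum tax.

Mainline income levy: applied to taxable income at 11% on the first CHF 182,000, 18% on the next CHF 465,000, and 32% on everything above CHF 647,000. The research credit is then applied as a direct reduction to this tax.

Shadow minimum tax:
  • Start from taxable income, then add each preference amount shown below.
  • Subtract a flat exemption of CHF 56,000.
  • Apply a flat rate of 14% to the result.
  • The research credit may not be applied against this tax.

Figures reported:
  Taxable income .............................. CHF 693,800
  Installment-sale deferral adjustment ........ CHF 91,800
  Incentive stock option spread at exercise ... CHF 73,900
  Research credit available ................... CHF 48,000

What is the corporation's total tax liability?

Shadow minimum tax:
  Adjusted income: CHF 693,800 + CHF 91,800 + CHF 73,900 = CHF 859,500
  Less exemption CHF 56,000 → base CHF 803,500
  CHF 803,500 × 14% = CHF 112,490

Mainline income levy:
  CHF 182,000 × 11% = CHF 20,020
  CHF 465,000 × 18% = CHF 83,700
  CHF 46,800 × 32% = CHF 14,976
  → CHF 118,696
  Less research credit CHF 48,000 → CHF 70,696

CHF 112,490 > CHF 70,696, so the shadow minimum tax is the binding amount.

CHF 112,490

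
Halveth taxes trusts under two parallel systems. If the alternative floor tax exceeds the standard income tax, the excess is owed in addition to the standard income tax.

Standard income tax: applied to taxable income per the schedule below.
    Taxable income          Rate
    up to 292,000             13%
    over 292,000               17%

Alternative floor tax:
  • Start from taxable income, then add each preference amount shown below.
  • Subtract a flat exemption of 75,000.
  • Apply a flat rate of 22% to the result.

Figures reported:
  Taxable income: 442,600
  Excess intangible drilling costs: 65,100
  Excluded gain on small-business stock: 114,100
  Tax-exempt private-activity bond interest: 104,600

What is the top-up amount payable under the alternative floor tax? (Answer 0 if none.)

Alternative floor tax:
  Adjusted income: 442,600 + 65,100 + 114,100 + 104,600 = 726,400
  Less exemption 75,000 → base 651,400
  651,400 × 22% = 143,308

Standard income tax:
  292,000 × 13% = 37,960
  150,600 × 17% = 25,602
  → 63,562

Excess of alternative floor tax over standard income tax: 143,308 − 63,562 = 79,746.

79,746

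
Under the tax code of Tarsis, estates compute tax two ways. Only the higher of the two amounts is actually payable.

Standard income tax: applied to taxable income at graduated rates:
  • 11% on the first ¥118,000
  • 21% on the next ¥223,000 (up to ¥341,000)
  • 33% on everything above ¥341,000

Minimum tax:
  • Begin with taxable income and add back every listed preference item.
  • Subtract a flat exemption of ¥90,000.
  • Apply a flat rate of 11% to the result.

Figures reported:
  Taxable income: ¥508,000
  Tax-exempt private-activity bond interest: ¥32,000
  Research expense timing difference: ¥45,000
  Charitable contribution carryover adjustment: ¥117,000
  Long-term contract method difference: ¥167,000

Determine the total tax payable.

Minimum tax:
  Adjusted income: ¥508,000 + ¥32,000 + ¥45,000 + ¥117,000 + ¥167,000 = ¥869,000
  Less exemption ¥90,000 → base ¥779,000
  ¥779,000 × 11% = ¥85,690

Standard income tax:
  ¥118,000 × 11% = ¥12,980
  ¥223,000 × 21% = ¥46,830
  ¥167,000 × 33% = ¥55,110
  → ¥114,920

¥114,920 > ¥85,690, so the standard income tax governs.

¥114,920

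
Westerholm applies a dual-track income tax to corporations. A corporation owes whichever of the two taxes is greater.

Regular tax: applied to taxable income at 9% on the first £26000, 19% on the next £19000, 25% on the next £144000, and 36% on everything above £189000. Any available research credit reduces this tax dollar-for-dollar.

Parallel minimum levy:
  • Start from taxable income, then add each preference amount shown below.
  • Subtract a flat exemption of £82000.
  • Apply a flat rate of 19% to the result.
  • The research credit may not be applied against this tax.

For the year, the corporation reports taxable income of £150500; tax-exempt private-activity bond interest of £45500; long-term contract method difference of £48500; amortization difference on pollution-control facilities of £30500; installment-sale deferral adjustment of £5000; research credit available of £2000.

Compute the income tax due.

Parallel minimum levy:
  Adjusted income: £150500 + £45500 + £48500 + £30500 + £5000 = £280000
  Less exemption £82000 → base £198000
  £198000 × 19% = £37620

Regular tax:
  £26000 × 9% = £2340
  £19000 × 19% = £3610
  £105500 × 25% = £26375
  → £32325
  Less research credit £2000 → £30325

£37620 > £30325, so the parallel minimum levy is the binding amount.

£37620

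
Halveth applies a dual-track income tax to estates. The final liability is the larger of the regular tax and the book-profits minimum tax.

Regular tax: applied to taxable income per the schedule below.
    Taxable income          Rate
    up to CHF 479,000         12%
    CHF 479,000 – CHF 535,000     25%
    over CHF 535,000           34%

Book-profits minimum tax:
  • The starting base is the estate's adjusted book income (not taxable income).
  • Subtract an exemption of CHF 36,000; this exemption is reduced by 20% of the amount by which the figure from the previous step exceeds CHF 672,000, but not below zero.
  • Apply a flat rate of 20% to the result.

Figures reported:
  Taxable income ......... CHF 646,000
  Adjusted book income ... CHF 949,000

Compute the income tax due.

CHF 189,800

Book-profits minimum tax:
  Base (adjusted book income): CHF 949,000
  Exemption: 20% × (CHF 949,000 − CHF 672,000) = CHF 55,400 ≥ CHF 36,000, so the exemption is fully phased out
  Base: CHF 949,000 − CHF 0 = CHF 949,000
  CHF 949,000 × 20% = CHF 189,800

Regular tax:
  CHF 479,000 × 12% = CHF 57,480
  CHF 56,000 × 25% = CHF 14,000
  CHF 111,000 × 34% = CHF 37,740
  → CHF 109,220

CHF 189,800 > CHF 109,220, so the book-profits minimum tax is the binding amount.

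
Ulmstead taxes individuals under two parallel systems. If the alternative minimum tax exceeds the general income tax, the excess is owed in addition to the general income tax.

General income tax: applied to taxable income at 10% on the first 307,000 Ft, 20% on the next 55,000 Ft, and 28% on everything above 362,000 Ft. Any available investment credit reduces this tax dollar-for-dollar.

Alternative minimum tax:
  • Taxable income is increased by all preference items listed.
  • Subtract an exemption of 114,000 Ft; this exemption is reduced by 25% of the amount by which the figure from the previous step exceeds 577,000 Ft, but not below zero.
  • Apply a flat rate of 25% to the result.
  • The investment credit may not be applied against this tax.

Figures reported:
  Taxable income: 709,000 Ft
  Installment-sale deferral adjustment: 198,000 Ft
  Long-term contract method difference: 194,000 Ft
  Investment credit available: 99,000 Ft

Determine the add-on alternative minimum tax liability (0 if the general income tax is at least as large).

General income tax:
  307,000 Ft × 10% = 30,700 Ft
  55,000 Ft × 20% = 11,000 Ft
  347,000 Ft × 28% = 97,160 Ft
  → 138,860 Ft
  Less investment credit 99,000 Ft → 39,860 Ft

Alternative minimum tax:
  Adjusted income: 709,000 Ft + 198,000 Ft + 194,000 Ft = 1,101,000 Ft
  Exemption: 25% × (1,101,000 Ft − 577,000 Ft) = 131,000 Ft ≥ 114,000 Ft, so the exemption is fully phased out
  Base: 1,101,000 Ft − 0 Ft = 1,101,000 Ft
  1,101,000 Ft × 25% = 275,250 Ft

Excess of alternative minimum tax over general income tax: 275,250 Ft − 39,860 Ft = 235,390 Ft.

235,390 Ft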